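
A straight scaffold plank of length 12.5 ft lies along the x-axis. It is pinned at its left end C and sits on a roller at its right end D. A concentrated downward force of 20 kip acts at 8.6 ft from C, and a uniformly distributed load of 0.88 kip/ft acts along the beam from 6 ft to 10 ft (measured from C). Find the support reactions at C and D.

C_x = 0, C_y = 7.507 kip, D_y = 16.01 kip

Resultant of the distributed load: 0.88 × 4 = 3.52 kip at 8 ft from C.
Moments about C: D_y·12.5 − 20·8.6 − (0.88·4)·8 = 0 → D_y = 200.16/12.5 = 16.0128 ≈ 16.01 kip.
ΣF_y = 0: C_y + 16.0128 − 20 − 0.88·4 = 0 → C_y = 7.507 kip.
ΣF_x = 0: no horizontal applied forces, so C_x = 0.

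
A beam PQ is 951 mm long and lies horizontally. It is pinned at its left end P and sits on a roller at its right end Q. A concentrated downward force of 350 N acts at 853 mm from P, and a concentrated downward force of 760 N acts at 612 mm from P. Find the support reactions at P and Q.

Moments about P: Q_y·951 − 350·853 − 760·612 = 0 → Q_y = 763670/951 = 803.018 ≈ 803.0 N.
ΣF_y = 0: P_y + 803.018 − 350 − 760 = 0 → P_y = 307.0 N.
ΣF_x = 0: no horizontal applied forces, so P_x = 0.

P_x = 0, P_y = 307.0 N, Q_y = 803.0 N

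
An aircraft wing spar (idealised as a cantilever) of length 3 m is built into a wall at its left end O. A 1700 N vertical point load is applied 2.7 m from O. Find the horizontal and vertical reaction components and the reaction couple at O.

ΣF_x = 0: O_x = 0.
ΣF_y = 0: O_y − 1700 = 0 → O_y = 1700 N.
ΣM about O: M_O − 1700·2.7 = 0 → M_O = 4590 N·m.

O_x = 0, O_y = 1700 N, M_O = 4590 N·m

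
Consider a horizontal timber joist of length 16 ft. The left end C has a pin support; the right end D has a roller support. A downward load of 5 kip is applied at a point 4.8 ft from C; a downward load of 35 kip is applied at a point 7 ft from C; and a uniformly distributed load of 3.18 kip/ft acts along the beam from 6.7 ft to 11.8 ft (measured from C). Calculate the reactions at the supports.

Resultant of the distributed load: 3.18 × 5.1 = 16.218 kip at 9.25 ft from C.
Moments about C: D_y·16 − 5·4.8 − 35·7 − (3.18·5.1)·9.25 = 0 → D_y = 419.0165/16 = 26.1885 ≈ 26.19 kip.
ΣF_y = 0: C_y + 26.1885 − 5 − 35 − 3.18·5.1 = 0 → C_y = 30.03 kip.
ΣF_x = 0: no horizontal applied forces, so C_x = 0.

C_x = 0, C_y = 30.03 kip, D_y = 26.19 kip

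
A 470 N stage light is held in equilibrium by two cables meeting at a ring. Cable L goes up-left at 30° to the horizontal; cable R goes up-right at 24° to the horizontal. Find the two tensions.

ΣF_x = 0: −T_L·cos30° + T_R·cos24° = 0 → T_R = 0.947983·T_L.
ΣF_y = 0: T_L·sin30° + T_R·sin24° = 470.
Substitute: T_L·(0.5 + 0.947983·0.406737) = 470 → T_L = 530.726 ≈ 530.7 N.
Then T_R = 0.947983 × 530.726 = 503.1 N.

T_L = 530.7 N, T_R = 503.1 N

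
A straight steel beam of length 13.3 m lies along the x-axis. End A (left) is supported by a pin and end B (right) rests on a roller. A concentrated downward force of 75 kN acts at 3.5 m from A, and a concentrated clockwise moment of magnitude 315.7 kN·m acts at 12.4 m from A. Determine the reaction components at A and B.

A_x = 0, A_y = 31.53 kN, B_y = 43.47 kN

Moments about A: B_y·13.3 − 75·3.5 − 315.7 = 0 → B_y = 578.2/13.3 = 43.4737 ≈ 43.47 kN.
ΣF_y = 0: A_y + 43.4737 − 75 = 0 → A_y = 31.53 kN.
ΣF_x = 0: no horizontal applied forces, so A_x = 0.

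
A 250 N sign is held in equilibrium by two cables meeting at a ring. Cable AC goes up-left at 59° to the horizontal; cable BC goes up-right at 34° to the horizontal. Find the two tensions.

T_AC = 207.5 N, T_BC = 128.9 N

ΣF_x = 0: −T_AC·cos59° + T_BC·cos34° = 0 → T_BC = 0.621248·T_AC.
ΣF_y = 0: T_AC·sin59° + T_BC·sin34° = 250.
Substitute: T_AC·(0.857167 + 0.621248·0.559193) = 250 → T_AC = 207.544 ≈ 207.5 N.
Then T_BC = 0.621248 × 207.544 = 128.9 N.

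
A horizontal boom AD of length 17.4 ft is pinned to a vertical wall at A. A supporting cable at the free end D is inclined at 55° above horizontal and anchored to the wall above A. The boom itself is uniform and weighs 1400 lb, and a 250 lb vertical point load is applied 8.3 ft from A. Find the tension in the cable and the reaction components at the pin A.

T = 1000 lb, A_x = 573.6 lb, A_y = 830.7 lb

ΣM about A: T·sin55°·17.4 − 1400·8.7 − 250·8.3 = 0 → T = 14255/(17.4·0.819152) = 1000.12 ≈ 1000 lb.
ΣF_x = 0: A_x − T·cos55° = 0 → A_x = 1000.12 × 0.573576 = 573.6 lb.
ΣF_y = 0: A_y + T·sin55° − 1400 − 250 = 0 → A_y = 1650 − 1000.12 × 0.819152 = 830.7 lb.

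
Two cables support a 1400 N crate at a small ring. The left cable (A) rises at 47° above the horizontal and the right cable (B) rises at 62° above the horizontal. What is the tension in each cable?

ΣF_x = 0: −T_A·cos47° + T_B·cos62° = 0 → T_B = 1.45269·T_A.
ΣF_y = 0: T_A·sin47° + T_B·sin62° = 1400.
Substitute: T_A·(0.731354 + 1.45269·0.882948) = 1400 → T_A = 695.133 ≈ 695.1 N.
Then T_B = 1.45269 × 695.133 = 1010 N.

T_A = 695.1 N, T_B = 1010 N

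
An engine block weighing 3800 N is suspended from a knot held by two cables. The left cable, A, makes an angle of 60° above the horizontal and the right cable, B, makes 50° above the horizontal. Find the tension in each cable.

T_A = 2599 N, T_B = 2022 N

ΣF_x = 0: −T_A·cos60° + T_B·cos50° = 0 → T_B = 0.777862·T_A.
ΣF_y = 0: T_A·sin60° + T_B·sin50° = 3800.
Substitute: T_A·(0.866025 + 0.777862·0.766044) = 3800 → T_A = 2599.35 ≈ 2599 N.
Then T_B = 0.777862 × 2599.35 = 2022 N.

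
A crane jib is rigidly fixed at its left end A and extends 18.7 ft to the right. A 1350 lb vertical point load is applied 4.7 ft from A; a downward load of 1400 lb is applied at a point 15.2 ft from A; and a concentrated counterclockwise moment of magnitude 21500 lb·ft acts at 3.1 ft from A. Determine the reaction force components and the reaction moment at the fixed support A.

ΣF_x = 0: A_x = 0.
ΣF_y = 0: A_y − 1350 − 1400 = 0 → A_y = 2750 lb.
ΣM about A: M_A − 1350·4.7 − 1400·15.2 + 21500 = 0 → M_A = 6125 lb·ft.

A_x = 0, A_y = 2750 lb, M_A = 6125 lb·ft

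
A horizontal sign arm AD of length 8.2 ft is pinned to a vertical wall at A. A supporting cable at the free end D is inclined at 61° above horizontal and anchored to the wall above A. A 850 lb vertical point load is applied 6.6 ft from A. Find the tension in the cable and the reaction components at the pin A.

T = 782.2 lb, A_x = 379.2 lb, A_y = 165.9 lb

ΣM about A: T·sin61°·8.2 − 850·6.6 = 0 → T = 5610/(8.2·0.87462) = 782.221 ≈ 782.2 lb.
ΣF_x = 0: A_x − T·cos61° = 0 → A_x = 782.221 × 0.48481 = 379.2 lb.
ΣF_y = 0: A_y + T·sin61° − 850 = 0 → A_y = 850 − 782.221 × 0.87462 = 165.9 lb.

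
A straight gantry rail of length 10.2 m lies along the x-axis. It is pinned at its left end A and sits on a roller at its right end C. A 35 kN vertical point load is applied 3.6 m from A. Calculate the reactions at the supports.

A_x = 0, A_y = 22.65 kN, C_y = 12.35 kN

Taking moments about A: C_y·10.2 − 35·3.6 = 0 → C_y = 126/10.2 = 12.3529 ≈ 12.35 kN.
ΣF_y = 0: A_y + 12.3529 − 35 = 0 → A_y = 22.65 kN.
ΣF_x = 0: no horizontal applied forces, so A_x = 0.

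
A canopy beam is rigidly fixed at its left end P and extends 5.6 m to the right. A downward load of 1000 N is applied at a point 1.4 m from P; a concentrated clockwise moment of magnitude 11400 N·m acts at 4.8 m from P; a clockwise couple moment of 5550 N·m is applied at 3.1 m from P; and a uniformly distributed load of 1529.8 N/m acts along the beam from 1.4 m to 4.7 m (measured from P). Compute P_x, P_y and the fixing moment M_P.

P_x = 0, P_y = 6048 N, M_P = 33750 N·m

Resultant of the distributed load: 1529.8 × 3.3 = 5048.34 N at 3.05 m from P.
ΣF_x = 0: P_x = 0.
ΣF_y = 0: P_y − 1000 − 1529.8·3.3 = 0 → P_y = 6048 N.
ΣM about P: M_P − 1000·1.4 − 11400 − 5550 − (1529.8·3.3)·3.05 = 0 → M_P = 33750 N·m.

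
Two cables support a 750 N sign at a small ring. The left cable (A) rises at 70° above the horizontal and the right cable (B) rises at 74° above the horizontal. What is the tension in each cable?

T_A = 351.7 N, T_B = 436.4 N

ΣF_x = 0: −T_A·cos70° + T_B·cos74° = 0 → T_B = 1.24083·T_A.
ΣF_y = 0: T_A·sin70° + T_B·sin74° = 750.
Substitute: T_A·(0.939693 + 1.24083·0.961262) = 750 → T_A = 351.707 ≈ 351.7 N.
Then T_B = 1.24083 × 351.707 = 436.4 N.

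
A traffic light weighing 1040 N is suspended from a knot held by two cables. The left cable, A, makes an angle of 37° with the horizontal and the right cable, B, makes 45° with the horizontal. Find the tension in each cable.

T_A = 742.6 N, T_B = 838.7 N

ΣF_x = 0: −T_A·cos37° + T_B·cos45° = 0 → T_B = 1.12944·T_A.
ΣF_y = 0: T_A·sin37° + T_B·sin45° = 1040.
Substitute: T_A·(0.601815 + 1.12944·0.707107) = 1040 → T_A = 742.618 ≈ 742.6 N.
Then T_B = 1.12944 × 742.618 = 838.7 N.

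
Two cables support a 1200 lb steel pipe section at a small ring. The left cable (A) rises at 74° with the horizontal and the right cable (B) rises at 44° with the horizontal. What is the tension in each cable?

ΣF_x = 0: −T_A·cos74° + T_B·cos44° = 0 → T_B = 0.383181·T_A.
ΣF_y = 0: T_A·sin74° + T_B·sin44° = 1200.
Substitute: T_A·(0.961262 + 0.383181·0.694658) = 1200 → T_A = 977.643 ≈ 977.6 lb.
Then T_B = 0.383181 × 977.643 = 374.6 lb.

T_A = 977.6 lb, T_B = 374.6 lb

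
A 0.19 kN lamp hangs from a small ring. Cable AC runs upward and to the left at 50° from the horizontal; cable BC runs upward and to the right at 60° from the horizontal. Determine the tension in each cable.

T_AC = 0.1011 kN, T_BC = 0.1300 kN

ΣF_x = 0: −T_AC·cos50° + T_BC·cos60° = 0 → T_BC = 1.28558·T_AC.
ΣF_y = 0: T_AC·sin50° + T_BC·sin60° = 0.19.
Substitute: T_AC·(0.766044 + 1.28558·0.866025) = 0.19 → T_AC = 0.101097 ≈ 0.1011 kN.
Then T_BC = 1.28558 × 0.101097 = 0.1300 kN.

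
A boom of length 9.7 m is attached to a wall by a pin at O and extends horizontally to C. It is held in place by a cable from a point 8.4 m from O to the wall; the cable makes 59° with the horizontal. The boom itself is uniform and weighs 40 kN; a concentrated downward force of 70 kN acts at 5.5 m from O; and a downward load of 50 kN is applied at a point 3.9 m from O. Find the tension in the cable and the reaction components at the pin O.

ΣM about O: T·sin59°·8.4 − 40·4.85 − 70·5.5 − 50·3.9 = 0 → T = 774/(8.4·0.857167) = 107.497 ≈ 107.5 kN.
ΣF_x = 0: O_x − T·cos59° = 0 → O_x = 107.497 × 0.515038 = 55.37 kN.
ΣF_y = 0: O_y + T·sin59° − 40 − 70 − 50 = 0 → O_y = 160 − 107.497 × 0.857167 = 67.86 kN.

T = 107.5 kN, O_x = 55.37 kN, O_y = 67.86 kN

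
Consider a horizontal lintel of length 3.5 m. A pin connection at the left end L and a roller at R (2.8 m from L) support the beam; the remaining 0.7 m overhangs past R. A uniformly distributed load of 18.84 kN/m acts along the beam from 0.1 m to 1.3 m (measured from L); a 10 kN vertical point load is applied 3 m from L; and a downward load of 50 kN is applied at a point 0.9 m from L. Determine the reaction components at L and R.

L_x = 0, L_y = 50.17 kN, R_y = 32.44 kN

Resultant of the distributed load: 18.84 × 1.2 = 22.608 kN at 0.7 m from L.
ΣM about L: R_y·2.8 − (18.84·1.2)·0.7 − 10·3 − 50·0.9 = 0 → R_y = 90.8256/2.8 = 32.4377 ≈ 32.44 kN.
ΣF_y = 0: L_y + 32.4377 − 18.84·1.2 − 10 − 50 = 0 → L_y = 50.17 kN.
ΣF_x = 0: no horizontal applied forces, so L_x = 0.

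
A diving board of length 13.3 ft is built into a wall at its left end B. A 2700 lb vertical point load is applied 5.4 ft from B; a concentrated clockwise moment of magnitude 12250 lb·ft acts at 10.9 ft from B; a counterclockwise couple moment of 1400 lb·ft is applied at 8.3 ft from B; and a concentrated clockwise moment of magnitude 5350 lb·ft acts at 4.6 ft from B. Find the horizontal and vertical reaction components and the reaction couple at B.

ΣF_x = 0: B_x = 0.
ΣF_y = 0: B_y − 2700 = 0 → B_y = 2700 lb.
ΣM about B: M_B − 2700·5.4 − 12250 + 1400 − 5350 = 0 → M_B = 30780 lb·ft.

B_x = 0, B_y = 2700 lb, M_B = 30780 lb·ft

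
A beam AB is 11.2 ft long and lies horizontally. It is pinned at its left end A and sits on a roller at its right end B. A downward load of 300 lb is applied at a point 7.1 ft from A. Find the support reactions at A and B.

A_x = 0, A_y = 109.8 lb, B_y = 190.2 lb

ΣM about A: B_y·11.2 − 300·7.1 = 0 → B_y = 2130/11.2 = 190.179 ≈ 190.2 lb.
ΣF_y = 0: A_y + 190.179 − 300 = 0 → A_y = 109.8 lb.
ΣF_x = 0: no horizontal applied forces, so A_x = 0.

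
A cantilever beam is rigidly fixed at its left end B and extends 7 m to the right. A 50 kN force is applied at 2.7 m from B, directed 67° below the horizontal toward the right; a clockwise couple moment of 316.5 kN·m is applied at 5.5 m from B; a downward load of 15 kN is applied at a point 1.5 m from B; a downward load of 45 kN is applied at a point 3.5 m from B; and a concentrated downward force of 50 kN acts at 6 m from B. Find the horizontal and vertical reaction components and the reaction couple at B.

B_x = -19.54 kN, B_y = 156.0 kN, M_B = 920.8 kN·m

ΣF_x = 0: B_x + 50·cos67° = 0 → B_x = -19.54 kN.
ΣF_y = 0: B_y − 50·sin67° − 15 − 45 − 50 = 0 → B_y = 156.0 kN.
ΣM about B: M_B − 50·sin67°·2.7 − 316.5 − 15·1.5 − 45·3.5 − 50·6 = 0 → M_B = 920.8 kN·m.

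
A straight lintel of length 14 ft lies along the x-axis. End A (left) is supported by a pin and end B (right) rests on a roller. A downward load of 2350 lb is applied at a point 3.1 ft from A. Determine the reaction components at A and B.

A_x = 0, A_y = 1830 lb, B_y = 520.4 lb

Moments about A: B_y·14 − 2350·3.1 = 0 → B_y = 7285/14 = 520.357 ≈ 520.4 lb.
ΣF_y = 0: A_y + 520.357 − 2350 = 0 → A_y = 1830 lb.
ΣF_x = 0: no horizontal applied forces, so A_x = 0.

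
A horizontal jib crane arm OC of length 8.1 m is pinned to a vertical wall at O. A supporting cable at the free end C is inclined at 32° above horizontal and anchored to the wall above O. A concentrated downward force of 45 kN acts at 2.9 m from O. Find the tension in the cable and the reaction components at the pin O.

T = 30.40 kN, O_x = 25.78 kN, O_y = 28.89 kN

ΣM about O: T·sin32°·8.1 − 45·2.9 = 0 → T = 130.5/(8.1·0.529919) = 30.403 ≈ 30.40 kN.
ΣF_x = 0: O_x − T·cos32° = 0 → O_x = 30.403 × 0.848048 = 25.78 kN.
ΣF_y = 0: O_y + T·sin32° − 45 = 0 → O_y = 45 − 30.403 × 0.529919 = 28.89 kN.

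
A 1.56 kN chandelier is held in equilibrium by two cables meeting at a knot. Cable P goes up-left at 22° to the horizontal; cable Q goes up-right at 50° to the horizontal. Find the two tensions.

T_P = 1.054 kN, T_Q = 1.521 kN

ΣF_x = 0: −T_P·cos22° + T_Q·cos50° = 0 → T_Q = 1.44244·T_P.
ΣF_y = 0: T_P·sin22° + T_Q·sin50° = 1.56.
Substitute: T_P·(0.374607 + 1.44244·0.766044) = 1.56 → T_P = 1.05435 ≈ 1.054 kN.
Then T_Q = 1.44244 × 1.05435 = 1.521 kN.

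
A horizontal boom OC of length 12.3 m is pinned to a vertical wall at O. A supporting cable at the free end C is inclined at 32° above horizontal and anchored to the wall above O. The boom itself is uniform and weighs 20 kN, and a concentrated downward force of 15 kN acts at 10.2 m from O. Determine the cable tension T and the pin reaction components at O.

ΣM about O: T·sin32°·12.3 − 20·6.15 − 15·10.2 = 0 → T = 276/(12.3·0.529919) = 42.3443 ≈ 42.34 kN.
ΣF_x = 0: O_x − T·cos32° = 0 → O_x = 42.3443 × 0.848048 = 35.91 kN.
ΣF_y = 0: O_y + T·sin32° − 20 − 15 = 0 → O_y = 35 − 42.3443 × 0.529919 = 12.56 kN.

T = 42.34 kN, O_x = 35.91 kN, O_y = 12.56 kN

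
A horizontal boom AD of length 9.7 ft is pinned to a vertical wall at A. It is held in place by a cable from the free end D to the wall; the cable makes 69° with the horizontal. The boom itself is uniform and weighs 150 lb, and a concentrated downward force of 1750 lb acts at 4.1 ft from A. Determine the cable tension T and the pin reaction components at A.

T = 872.7 lb, A_x = 312.7 lb, A_y = 1085 lb

ΣM about A: T·sin69°·9.7 − 150·4.85 − 1750·4.1 = 0 → T = 7902.5/(9.7·0.93358) = 872.652 ≈ 872.7 lb.
ΣF_x = 0: A_x − T·cos69° = 0 → A_x = 872.652 × 0.358368 = 312.7 lb.
ΣF_y = 0: A_y + T·sin69° − 150 − 1750 = 0 → A_y = 1900 − 872.652 × 0.93358 = 1085 lb.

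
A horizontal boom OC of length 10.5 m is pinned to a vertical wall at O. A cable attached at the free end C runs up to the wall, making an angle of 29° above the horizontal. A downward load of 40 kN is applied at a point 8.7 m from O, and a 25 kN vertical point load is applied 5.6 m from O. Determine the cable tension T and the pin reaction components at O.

T = 95.86 kN, O_x = 83.85 kN, O_y = 18.52 kN

ΣM about O: T·sin29°·10.5 − 40·8.7 − 25·5.6 = 0 → T = 488/(10.5·0.48481) = 95.8648 ≈ 95.86 kN.
ΣF_x = 0: O_x − T·cos29° = 0 → O_x = 95.8648 × 0.87462 = 83.85 kN.
ΣF_y = 0: O_y + T·sin29° − 40 − 25 = 0 → O_y = 65 − 95.8648 × 0.48481 = 18.52 kN.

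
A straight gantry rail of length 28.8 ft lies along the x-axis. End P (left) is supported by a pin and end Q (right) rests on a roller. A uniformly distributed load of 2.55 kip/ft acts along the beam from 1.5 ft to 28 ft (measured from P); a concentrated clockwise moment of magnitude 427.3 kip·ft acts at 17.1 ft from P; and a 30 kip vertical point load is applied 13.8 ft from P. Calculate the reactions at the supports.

P_x = 0, P_y = 33.75 kip, Q_y = 63.82 kip

Resultant of the distributed load: 2.55 × 26.5 = 67.575 kip at 14.75 ft from P.
ΣM about P: Q_y·28.8 − (2.55·26.5)·14.75 − 427.3 − 30·13.8 = 0 → Q_y = 1838.03125/28.8 = 63.8205 ≈ 63.82 kip.
ΣF_y = 0: P_y + 63.8205 − 2.55·26.5 − 30 = 0 → P_y = 33.75 kip.
ΣF_x = 0: no horizontal applied forces, so P_x = 0.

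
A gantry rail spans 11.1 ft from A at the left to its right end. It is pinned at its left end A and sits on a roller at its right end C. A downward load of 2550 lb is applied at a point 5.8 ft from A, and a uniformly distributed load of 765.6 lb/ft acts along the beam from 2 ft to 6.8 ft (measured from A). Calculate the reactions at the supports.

Resultant of the distributed load: 765.6 × 4.8 = 3674.88 lb at 4.4 ft from A.
Taking moments about A: C_y·11.1 − 2550·5.8 − (765.6·4.8)·4.4 = 0 → C_y = 30959.472/11.1 = 2789.14 ≈ 2789 lb.
ΣF_y = 0: A_y + 2789.14 − 2550 − 765.6·4.8 = 0 → A_y = 3436 lb.
ΣF_x = 0: no horizontal applied forces, so A_x = 0.

A_x = 0, A_y = 3436 lb, C_y = 2789 lb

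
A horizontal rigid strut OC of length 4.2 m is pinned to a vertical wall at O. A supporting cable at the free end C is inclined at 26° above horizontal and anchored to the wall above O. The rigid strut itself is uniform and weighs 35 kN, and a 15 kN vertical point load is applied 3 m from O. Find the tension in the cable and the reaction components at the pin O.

ΣM about O: T·sin26°·4.2 − 35·2.1 − 15·3 = 0 → T = 118.5/(4.2·0.438371) = 64.3617 ≈ 64.36 kN.
ΣF_x = 0: O_x − T·cos26° = 0 → O_x = 64.3617 × 0.898794 = 57.85 kN.
ΣF_y = 0: O_y + T·sin26° − 35 − 15 = 0 → O_y = 50 − 64.3617 × 0.438371 = 21.79 kN.

T = 64.36 kN, O_x = 57.85 kN, O_y = 21.79 kN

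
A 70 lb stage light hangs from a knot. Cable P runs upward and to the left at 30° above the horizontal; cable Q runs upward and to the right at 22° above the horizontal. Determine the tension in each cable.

ΣF_x = 0: −T_P·cos30° + T_Q·cos22° = 0 → T_Q = 0.934038·T_P.
ΣF_y = 0: T_P·sin30° + T_Q·sin22° = 70.
Substitute: T_P·(0.5 + 0.934038·0.374607) = 70 → T_P = 82.3629 ≈ 82.36 lb.
Then T_Q = 0.934038 × 82.3629 = 76.93 lb.

T_P = 82.36 lb, T_Q = 76.93 lb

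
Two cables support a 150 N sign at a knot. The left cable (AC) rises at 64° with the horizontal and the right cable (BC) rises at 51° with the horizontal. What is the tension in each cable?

ΣF_x = 0: −T_AC·cos64° + T_BC·cos51° = 0 → T_BC = 0.696579·T_AC.
ΣF_y = 0: T_AC·sin64° + T_BC·sin51° = 150.
Substitute: T_AC·(0.898794 + 0.696579·0.777146) = 150 → T_AC = 104.157 ≈ 104.2 N.
Then T_BC = 0.696579 × 104.157 = 72.55 N.

T_AC = 104.2 N, T_BC = 72.55 N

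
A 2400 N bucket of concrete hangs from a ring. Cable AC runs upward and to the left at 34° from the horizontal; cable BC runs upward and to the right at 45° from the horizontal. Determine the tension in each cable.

T_AC = 1729 N, T_BC = 2027 N

ΣF_x = 0: −T_AC·cos34° + T_BC·cos45° = 0 → T_BC = 1.17244·T_AC.
ΣF_y = 0: T_AC·sin34° + T_BC·sin45° = 2400.
Substitute: T_AC·(0.559193 + 1.17244·0.707107) = 2400 → T_AC = 1728.82 ≈ 1729 N.
Then T_BC = 1.17244 × 1728.82 = 2027 N.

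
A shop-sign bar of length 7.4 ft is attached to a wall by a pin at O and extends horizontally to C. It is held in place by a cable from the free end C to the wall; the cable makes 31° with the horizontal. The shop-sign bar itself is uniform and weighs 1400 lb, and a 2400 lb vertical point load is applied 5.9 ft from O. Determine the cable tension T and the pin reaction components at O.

T = 5074 lb, O_x = 4350 lb, O_y = 1186 lb

ΣM about O: T·sin31°·7.4 − 1400·3.7 − 2400·5.9 = 0 → T = 19340/(7.4·0.515038) = 5074.41 ≈ 5074 lb.
ΣF_x = 0: O_x − T·cos31° = 0 → O_x = 5074.41 × 0.857167 = 4350 lb.
ΣF_y = 0: O_y + T·sin31° − 1400 − 2400 = 0 → O_y = 3800 − 5074.41 × 0.515038 = 1186 lb.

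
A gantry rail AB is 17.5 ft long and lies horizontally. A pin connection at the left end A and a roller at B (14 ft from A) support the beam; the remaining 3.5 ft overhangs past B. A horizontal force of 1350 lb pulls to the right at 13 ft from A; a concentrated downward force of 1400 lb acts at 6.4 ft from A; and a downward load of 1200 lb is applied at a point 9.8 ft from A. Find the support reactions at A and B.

ΣM about A: B_y·14 − 1400·6.4 − 1200·9.8 = 0 → B_y = 20720/14 = 1480 lb.
ΣF_y = 0: A_y + 1480 − 1400 − 1200 = 0 → A_y = 1120 lb.
ΣF_x = 0: A_x + 1350 = 0 → A_x = -1350 lb.

A_x = -1350 lb, A_y = 1120 lb, B_y = 1480 lb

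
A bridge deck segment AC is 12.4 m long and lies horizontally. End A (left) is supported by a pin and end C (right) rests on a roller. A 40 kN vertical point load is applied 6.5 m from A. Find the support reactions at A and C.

Moments about A: C_y·12.4 − 40·6.5 = 0 → C_y = 260/12.4 = 20.9677 ≈ 20.97 kN.
ΣF_y = 0: A_y + 20.9677 − 40 = 0 → A_y = 19.03 kN.
ΣF_x = 0: no horizontal applied forces, so A_x = 0.

A_x = 0, A_y = 19.03 kN, C_y = 20.97 kN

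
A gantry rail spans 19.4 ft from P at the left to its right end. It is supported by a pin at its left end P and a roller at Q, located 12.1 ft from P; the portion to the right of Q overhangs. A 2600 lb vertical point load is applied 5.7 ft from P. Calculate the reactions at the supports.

Taking moments about P: Q_y·12.1 − 2600·5.7 = 0 → Q_y = 14820/12.1 = 1224.79 ≈ 1225 lb.
ΣF_y = 0: P_y + 1224.79 − 2600 = 0 → P_y = 1375 lb.
ΣF_x = 0: no horizontal applied forces, so P_x = 0.

P_x = 0, P_y = 1375 lb, Q_y = 1225 lb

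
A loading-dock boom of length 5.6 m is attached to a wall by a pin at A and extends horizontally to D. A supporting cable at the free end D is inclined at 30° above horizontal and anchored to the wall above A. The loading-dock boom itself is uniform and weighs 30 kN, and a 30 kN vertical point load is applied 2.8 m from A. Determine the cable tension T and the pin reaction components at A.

ΣM about A: T·sin30°·5.6 − 30·2.8 − 30·2.8 = 0 → T = 168/(5.6·0.5) = 60.00 kN.
ΣF_x = 0: A_x − T·cos30° = 0 → A_x = 60 × 0.866025 = 51.96 kN.
ΣF_y = 0: A_y + T·sin30° − 30 − 30 = 0 → A_y = 60 − 60 × 0.5 = 30.00 kN.

T = 60.00 kN, A_x = 51.96 kN, A_y = 30.00 kN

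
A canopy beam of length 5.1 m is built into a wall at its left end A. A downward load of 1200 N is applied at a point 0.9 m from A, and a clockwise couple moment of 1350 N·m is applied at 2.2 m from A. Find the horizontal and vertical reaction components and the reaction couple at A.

ΣF_x = 0: A_x = 0.
ΣF_y = 0: A_y − 1200 = 0 → A_y = 1200 N.
ΣM about A: M_A − 1200·0.9 − 1350 = 0 → M_A = 2430 N·m.

A_x = 0, A_y = 1200 N, M_A = 2430 N·m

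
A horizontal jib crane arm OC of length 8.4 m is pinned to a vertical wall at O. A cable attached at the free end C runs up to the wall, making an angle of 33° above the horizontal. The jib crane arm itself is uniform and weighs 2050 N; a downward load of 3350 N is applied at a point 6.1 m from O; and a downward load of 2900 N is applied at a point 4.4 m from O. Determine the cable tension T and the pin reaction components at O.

T = 9138 N, O_x = 7664 N, O_y = 3323 N

ΣM about O: T·sin33°·8.4 − 2050·4.2 − 3350·6.1 − 2900·4.4 = 0 → T = 41805/(8.4·0.544639) = 9137.77 ≈ 9138 N.
ΣF_x = 0: O_x − T·cos33° = 0 → O_x = 9137.77 × 0.838671 = 7664 N.
ΣF_y = 0: O_y + T·sin33° − 2050 − 3350 − 2900 = 0 → O_y = 8300 − 9137.77 × 0.544639 = 3323 N.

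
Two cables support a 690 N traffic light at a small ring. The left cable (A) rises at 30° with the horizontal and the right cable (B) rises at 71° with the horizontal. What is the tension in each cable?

T_A = 228.8 N, T_B = 608.7 N

ΣF_x = 0: −T_A·cos30° + T_B·cos71° = 0 → T_B = 2.66004·T_A.
ΣF_y = 0: T_A·sin30° + T_B·sin71° = 690.
Substitute: T_A·(0.5 + 2.66004·0.945519) = 690 → T_A = 228.847 ≈ 228.8 N.
Then T_B = 2.66004 × 228.847 = 608.7 N.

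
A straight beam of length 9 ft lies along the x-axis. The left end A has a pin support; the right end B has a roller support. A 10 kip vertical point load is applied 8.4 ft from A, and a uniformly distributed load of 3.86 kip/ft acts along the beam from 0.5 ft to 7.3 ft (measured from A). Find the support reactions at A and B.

A_x = 0, A_y = 15.54 kip, B_y = 20.71 kip

Resultant of the distributed load: 3.86 × 6.8 = 26.248 kip at 3.9 ft from A.
ΣM about A: B_y·9 − 10·8.4 − (3.86·6.8)·3.9 = 0 → B_y = 186.3672/9 = 20.7075 ≈ 20.71 kip.
ΣF_y = 0: A_y + 20.7075 − 10 − 3.86·6.8 = 0 → A_y = 15.54 kip.
ΣF_x = 0: no horizontal applied forces, so A_x = 0.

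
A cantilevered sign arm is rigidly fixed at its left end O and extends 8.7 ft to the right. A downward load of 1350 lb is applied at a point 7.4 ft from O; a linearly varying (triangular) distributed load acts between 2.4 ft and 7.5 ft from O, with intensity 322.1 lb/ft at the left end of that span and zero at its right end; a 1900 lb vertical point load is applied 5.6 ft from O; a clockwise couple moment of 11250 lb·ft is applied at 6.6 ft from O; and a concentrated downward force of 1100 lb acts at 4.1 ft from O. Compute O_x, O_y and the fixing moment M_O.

O_x = 0, O_y = 5171 lb, M_O = 39760 lb·ft

Resultant of the triangular load: ½ × 322.1 × 5.1 = 821.355 lb, acting at 4.1 ft from O (one-third of the span from the peak).
ΣF_x = 0: O_x = 0.
ΣF_y = 0: O_y − 1350 − ½·322.1·5.1 − 1900 − 1100 = 0 → O_y = 5171 lb.
ΣM about O: M_O − 1350·7.4 − (½·322.1·5.1)·4.1 − 1900·5.6 − 11250 − 1100·4.1 = 0 → M_O = 39760 lb·ft.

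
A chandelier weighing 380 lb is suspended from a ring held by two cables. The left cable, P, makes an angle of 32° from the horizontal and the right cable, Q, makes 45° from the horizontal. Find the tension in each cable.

ΣF_x = 0: −T_P·cos32° + T_Q·cos45° = 0 → T_Q = 1.19932·T_P.
ΣF_y = 0: T_P·sin32° + T_Q·sin45° = 380.
Substitute: T_P·(0.529919 + 1.19932·0.707107) = 380 → T_P = 275.769 ≈ 275.8 lb.
Then T_Q = 1.19932 × 275.769 = 330.7 lb.

T_P = 275.8 lb, T_Q = 330.7 lb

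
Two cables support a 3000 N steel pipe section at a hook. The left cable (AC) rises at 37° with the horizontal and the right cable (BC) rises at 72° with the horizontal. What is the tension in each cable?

ΣF_x = 0: −T_AC·cos37° + T_BC·cos72° = 0 → T_BC = 2.58444·T_AC.
ΣF_y = 0: T_AC·sin37° + T_BC·sin72° = 3000.
Substitute: T_AC·(0.601815 + 2.58444·0.951057) = 3000 → T_AC = 980.468 ≈ 980.5 N.
Then T_BC = 2.58444 × 980.468 = 2534 N.

T_AC = 980.5 N, T_BC = 2534 N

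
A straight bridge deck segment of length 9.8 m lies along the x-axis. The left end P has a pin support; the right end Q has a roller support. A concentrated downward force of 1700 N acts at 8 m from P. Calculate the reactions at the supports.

P_x = 0, P_y = 312.2 N, Q_y = 1388 N

ΣM about P: Q_y·9.8 − 1700·8 = 0 → Q_y = 13600/9.8 = 1387.76 ≈ 1388 N.
ΣF_y = 0: P_y + 1387.76 − 1700 = 0 → P_y = 312.2 N.
ΣF_x = 0: no horizontal applied forces, so P_x = 0.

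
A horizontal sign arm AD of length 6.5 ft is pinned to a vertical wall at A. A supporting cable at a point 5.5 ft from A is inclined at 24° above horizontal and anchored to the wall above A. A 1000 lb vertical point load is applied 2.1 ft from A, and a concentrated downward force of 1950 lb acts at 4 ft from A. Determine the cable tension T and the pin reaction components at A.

T = 4425 lb, A_x = 4043 lb, A_y = 1150 lb

ΣM about A: T·sin24°·5.5 − 1000·2.1 − 1950·4 = 0 → T = 9900/(5.5·0.406737) = 4425.46 ≈ 4425 lb.
ΣF_x = 0: A_x − T·cos24° = 0 → A_x = 4425.46 × 0.913545 = 4043 lb.
ΣF_y = 0: A_y + T·sin24° − 1000 − 1950 = 0 → A_y = 2950 − 4425.46 × 0.406737 = 1150 lb.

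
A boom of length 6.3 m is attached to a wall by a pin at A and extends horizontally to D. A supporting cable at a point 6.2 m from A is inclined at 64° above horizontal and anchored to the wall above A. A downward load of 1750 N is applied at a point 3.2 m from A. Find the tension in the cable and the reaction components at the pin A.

T = 1005 N, A_x = 440.5 N, A_y = 846.8 N

ΣM about A: T·sin64°·6.2 − 1750·3.2 = 0 → T = 5600/(6.2·0.898794) = 1004.93 ≈ 1005 N.
ΣF_x = 0: A_x − T·cos64° = 0 → A_x = 1004.93 × 0.438371 = 440.5 N.
ΣF_y = 0: A_y + T·sin64° − 1750 = 0 → A_y = 1750 − 1004.93 × 0.898794 = 846.8 N.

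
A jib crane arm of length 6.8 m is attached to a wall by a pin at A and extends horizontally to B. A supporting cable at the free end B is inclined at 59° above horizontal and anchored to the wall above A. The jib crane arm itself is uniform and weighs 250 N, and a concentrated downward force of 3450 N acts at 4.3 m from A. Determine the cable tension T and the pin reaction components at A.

ΣM about A: T·sin59°·6.8 − 250·3.4 − 3450·4.3 = 0 → T = 15685/(6.8·0.857167) = 2690.98 ≈ 2691 N.
ΣF_x = 0: A_x − T·cos59° = 0 → A_x = 2690.98 × 0.515038 = 1386 N.
ΣF_y = 0: A_y + T·sin59° − 250 − 3450 = 0 → A_y = 3700 − 2690.98 × 0.857167 = 1393 N.

T = 2691 N, A_x = 1386 N, A_y = 1393 N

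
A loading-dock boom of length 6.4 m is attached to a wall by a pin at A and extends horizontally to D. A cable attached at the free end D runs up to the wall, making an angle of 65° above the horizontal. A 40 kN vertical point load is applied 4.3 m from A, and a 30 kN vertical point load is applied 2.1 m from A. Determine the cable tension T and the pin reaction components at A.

T = 40.51 kN, A_x = 17.12 kN, A_y = 33.28 kN

ΣM about A: T·sin65°·6.4 − 40·4.3 − 30·2.1 = 0 → T = 235/(6.4·0.906308) = 40.5146 ≈ 40.51 kN.
ΣF_x = 0: A_x − T·cos65° = 0 → A_x = 40.5146 × 0.422618 = 17.12 kN.
ΣF_y = 0: A_y + T·sin65° − 40 − 30 = 0 → A_y = 70 − 40.5146 × 0.906308 = 33.28 kN.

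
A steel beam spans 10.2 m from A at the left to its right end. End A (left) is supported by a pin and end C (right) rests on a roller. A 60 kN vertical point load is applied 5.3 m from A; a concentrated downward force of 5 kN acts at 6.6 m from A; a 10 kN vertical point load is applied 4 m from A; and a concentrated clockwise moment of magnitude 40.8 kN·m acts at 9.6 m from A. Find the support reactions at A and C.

Taking moments about A: C_y·10.2 − 60·5.3 − 5·6.6 − 10·4 − 40.8 = 0 → C_y = 431.8/10.2 = 42.3333 ≈ 42.33 kN.
ΣF_y = 0: A_y + 42.3333 − 60 − 5 − 10 = 0 → A_y = 32.67 kN.
ΣF_x = 0: no horizontal applied forces, so A_x = 0.

A_x = 0, A_y = 32.67 kN, C_y = 42.33 kN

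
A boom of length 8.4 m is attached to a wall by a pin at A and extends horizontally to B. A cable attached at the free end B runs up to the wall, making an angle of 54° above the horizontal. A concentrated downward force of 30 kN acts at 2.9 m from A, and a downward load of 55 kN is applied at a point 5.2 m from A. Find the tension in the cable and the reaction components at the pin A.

T = 54.89 kN, A_x = 32.26 kN, A_y = 40.60 kN

ΣM about A: T·sin54°·8.4 − 30·2.9 − 55·5.2 = 0 → T = 373/(8.4·0.809017) = 54.8873 ≈ 54.89 kN.
ΣF_x = 0: A_x − T·cos54° = 0 → A_x = 54.8873 × 0.587785 = 32.26 kN.
ΣF_y = 0: A_y + T·sin54° − 30 − 55 = 0 → A_y = 85 − 54.8873 × 0.809017 = 40.60 kN.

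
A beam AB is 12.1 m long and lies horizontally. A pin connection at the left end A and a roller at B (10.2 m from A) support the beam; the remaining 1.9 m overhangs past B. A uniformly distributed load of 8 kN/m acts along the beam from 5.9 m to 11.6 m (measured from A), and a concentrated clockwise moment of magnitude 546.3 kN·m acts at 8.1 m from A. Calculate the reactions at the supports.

A_x = 0, A_y = -47.08 kN, B_y = 92.68 kN

Resultant of the distributed load: 8 × 5.7 = 45.6 kN at 8.75 m from A.
Moments about A: B_y·10.2 − (8·5.7)·8.75 − 546.3 = 0 → B_y = 945.3/10.2 = 92.6765 ≈ 92.68 kN.
ΣF_y = 0: A_y + 92.6765 − 8·5.7 = 0 → A_y = -47.08 kN.
ΣF_x = 0: no horizontal applied forces, so A_x = 0.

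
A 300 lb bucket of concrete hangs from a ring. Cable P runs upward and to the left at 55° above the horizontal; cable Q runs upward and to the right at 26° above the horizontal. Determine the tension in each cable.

ΣF_x = 0: −T_P·cos55° + T_Q·cos26° = 0 → T_Q = 0.638162·T_P.
ΣF_y = 0: T_P·sin55° + T_Q·sin26° = 300.
Substitute: T_P·(0.819152 + 0.638162·0.438371) = 300 → T_P = 272.999 ≈ 273.0 lb.
Then T_Q = 0.638162 × 272.999 = 174.2 lb.

T_P = 273.0 lb, T_Q = 174.2 lb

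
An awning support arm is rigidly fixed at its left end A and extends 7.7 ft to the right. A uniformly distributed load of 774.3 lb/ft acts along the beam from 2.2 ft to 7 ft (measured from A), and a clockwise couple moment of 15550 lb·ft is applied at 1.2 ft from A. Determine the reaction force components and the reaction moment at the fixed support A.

Resultant of the distributed load: 774.3 × 4.8 = 3716.64 lb at 4.6 ft from A.
ΣF_x = 0: A_x = 0.
ΣF_y = 0: A_y − 774.3·4.8 = 0 → A_y = 3717 lb.
ΣM about A: M_A − (774.3·4.8)·4.6 − 15550 = 0 → M_A = 32650 lb·ft.

A_x = 0, A_y = 3717 lb, M_A = 32650 lb·ft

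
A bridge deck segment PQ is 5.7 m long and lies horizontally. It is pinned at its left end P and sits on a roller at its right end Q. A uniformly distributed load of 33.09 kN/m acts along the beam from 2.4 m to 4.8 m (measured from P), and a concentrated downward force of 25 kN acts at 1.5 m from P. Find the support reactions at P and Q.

Resultant of the distributed load: 33.09 × 2.4 = 79.416 kN at 3.6 m from P.
ΣM about P: Q_y·5.7 − (33.09·2.4)·3.6 − 25·1.5 = 0 → Q_y = 323.3976/5.7 = 56.7364 ≈ 56.74 kN.
ΣF_y = 0: P_y + 56.7364 − 33.09·2.4 − 25 = 0 → P_y = 47.68 kN.
ΣF_x = 0: no horizontal applied forces, so P_x = 0.

P_x = 0, P_y = 47.68 kN, Q_y = 56.74 kN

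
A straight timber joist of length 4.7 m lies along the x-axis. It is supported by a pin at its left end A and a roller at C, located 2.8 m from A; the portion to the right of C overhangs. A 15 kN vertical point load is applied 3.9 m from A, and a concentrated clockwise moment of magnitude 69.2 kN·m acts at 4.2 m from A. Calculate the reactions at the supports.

Moments about A: C_y·2.8 − 15·3.9 − 69.2 = 0 → C_y = 127.7/2.8 = 45.6071 ≈ 45.61 kN.
ΣF_y = 0: A_y + 45.6071 − 15 = 0 → A_y = -30.61 kN.
ΣF_x = 0: no horizontal applied forces, so A_x = 0.

A_x = 0, A_y = -30.61 kN, C_y = 45.61 kN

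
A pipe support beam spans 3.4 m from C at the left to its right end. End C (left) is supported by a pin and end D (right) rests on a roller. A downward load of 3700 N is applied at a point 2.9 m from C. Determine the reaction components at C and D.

C_x = 0, C_y = 544.1 N, D_y = 3156 N

Moments about C: D_y·3.4 − 3700·2.9 = 0 → D_y = 10730/3.4 = 3155.88 ≈ 3156 N.
ΣF_y = 0: C_y + 3155.88 − 3700 = 0 → C_y = 544.1 N.
ΣF_x = 0: no horizontal applied forces, so C_x = 0.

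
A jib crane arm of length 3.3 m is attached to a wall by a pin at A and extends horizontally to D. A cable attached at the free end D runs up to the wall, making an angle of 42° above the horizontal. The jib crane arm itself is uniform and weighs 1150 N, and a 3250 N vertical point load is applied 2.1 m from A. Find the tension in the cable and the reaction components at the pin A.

ΣM about A: T·sin42°·3.3 − 1150·1.65 − 3250·2.1 = 0 → T = 8722.5/(3.3·0.669131) = 3950.17 ≈ 3950 N.
ΣF_x = 0: A_x − T·cos42° = 0 → A_x = 3950.17 × 0.743145 = 2936 N.
ΣF_y = 0: A_y + T·sin42° − 1150 − 3250 = 0 → A_y = 4400 − 3950.17 × 0.669131 = 1757 N.

T = 3950 N, A_x = 2936 N, A_y = 1757 N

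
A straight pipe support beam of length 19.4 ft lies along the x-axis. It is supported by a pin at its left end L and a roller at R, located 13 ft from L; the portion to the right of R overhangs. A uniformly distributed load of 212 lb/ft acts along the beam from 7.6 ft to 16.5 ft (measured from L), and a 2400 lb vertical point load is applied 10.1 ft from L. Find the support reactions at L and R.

L_x = 0, L_y = 673.3 lb, R_y = 3614 lb

Resultant of the distributed load: 212 × 8.9 = 1886.8 lb at 12.05 ft from L.
ΣM about L: R_y·13 − (212·8.9)·12.05 − 2400·10.1 = 0 → R_y = 46975.94/13 = 3613.53 ≈ 3614 lb.
ΣF_y = 0: L_y + 3613.53 − 212·8.9 − 2400 = 0 → L_y = 673.3 lb.
ΣF_x = 0: no horizontal applied forces, so L_x = 0.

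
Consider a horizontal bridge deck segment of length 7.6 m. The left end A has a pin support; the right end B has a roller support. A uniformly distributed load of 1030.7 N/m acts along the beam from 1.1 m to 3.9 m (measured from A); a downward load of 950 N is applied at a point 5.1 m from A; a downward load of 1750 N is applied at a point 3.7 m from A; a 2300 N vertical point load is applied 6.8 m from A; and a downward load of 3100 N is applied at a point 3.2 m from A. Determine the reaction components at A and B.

Resultant of the distributed load: 1030.7 × 2.8 = 2885.96 N at 2.5 m from A.
ΣM about A: B_y·7.6 − (1030.7·2.8)·2.5 − 950·5.1 − 1750·3.7 − 2300·6.8 − 3100·3.2 = 0 → B_y = 44094.9/7.6 = 5801.96 ≈ 5802 N.
ΣF_y = 0: A_y + 5801.96 − 1030.7·2.8 − 950 − 1750 − 2300 − 3100 = 0 → A_y = 5184 N.
ΣF_x = 0: no horizontal applied forces, so A_x = 0.

A_x = 0, A_y = 5184 N, B_y = 5802 N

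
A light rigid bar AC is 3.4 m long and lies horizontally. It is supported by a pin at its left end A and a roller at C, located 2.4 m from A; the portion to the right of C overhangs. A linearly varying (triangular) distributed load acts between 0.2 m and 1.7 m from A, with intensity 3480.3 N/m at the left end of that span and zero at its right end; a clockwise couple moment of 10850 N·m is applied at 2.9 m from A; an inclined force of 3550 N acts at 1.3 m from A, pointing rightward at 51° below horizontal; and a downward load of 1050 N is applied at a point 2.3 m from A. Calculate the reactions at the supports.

A_x = -2234 N, A_y = -1364 N, C_y = 7783 N

Resultant of the triangular load: ½ × 3480.3 × 1.5 = 2610.225 N, acting at 0.7 m from A (one-third of the span from the peak).
ΣM about A: C_y·2.4 − (½·3480.3·1.5)·0.7 − 10850 − 3550·sin51°·1.3 − 1050·2.3 = 0 → C_y = 18678.7/2.4 = 7782.79 ≈ 7783 N.
ΣF_y = 0: A_y + 7782.79 − ½·3480.3·1.5 − 3550·sin51° − 1050 = 0 → A_y = -1364 N.
ΣF_x = 0: A_x + 3550·cos51° = 0 → A_x = -2234 N.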